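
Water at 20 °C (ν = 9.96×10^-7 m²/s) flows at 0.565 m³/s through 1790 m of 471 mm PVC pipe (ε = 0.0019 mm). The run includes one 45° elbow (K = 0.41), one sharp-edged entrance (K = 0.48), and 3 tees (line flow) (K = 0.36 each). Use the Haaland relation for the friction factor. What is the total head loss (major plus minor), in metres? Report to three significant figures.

V = 4Q/(πD²) = 3.243 m/s; V²/2g = 0.5360 m
Re = 1.53×10^6, ε/D = 4.03×10^-6 → f = 0.01089 (Haaland)
Major: h_f = f(L/D)·V²/2g = 0.01089·3800·0.5360 = 22.18 m
Minor: ΣK = 1.97; h_m = ΣK·V²/2g = 1.056 m
Total H_L = 22.18 + 1.056 = 23.23 m

H_L ≈ 23.2 m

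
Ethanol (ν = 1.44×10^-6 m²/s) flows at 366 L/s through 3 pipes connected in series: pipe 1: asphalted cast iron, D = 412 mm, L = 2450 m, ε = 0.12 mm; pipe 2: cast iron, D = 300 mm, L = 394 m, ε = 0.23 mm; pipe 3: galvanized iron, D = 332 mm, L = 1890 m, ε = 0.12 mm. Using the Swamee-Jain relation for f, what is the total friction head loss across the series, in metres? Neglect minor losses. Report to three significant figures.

Pipe 1: V = 2.745 m/s, Re = 7.85×10^5, ε/D = 2.91×10^-4, f = 0.01586, h_1 = f(L/D)V²/2g = 36.23 m
Pipe 2: V = 5.178 m/s, Re = 1.08×10^6, ε/D = 7.67×10^-4, f = 0.01886, h_2 = f(L/D)V²/2g = 33.84 m
Pipe 3: V = 4.228 m/s, Re = 9.75×10^5, ε/D = 3.61×10^-4, f = 0.01629, h_3 = f(L/D)V²/2g = 84.51 m
Series → Q common, losses add: H = Σh = 154.6 m

H ≈ 155 m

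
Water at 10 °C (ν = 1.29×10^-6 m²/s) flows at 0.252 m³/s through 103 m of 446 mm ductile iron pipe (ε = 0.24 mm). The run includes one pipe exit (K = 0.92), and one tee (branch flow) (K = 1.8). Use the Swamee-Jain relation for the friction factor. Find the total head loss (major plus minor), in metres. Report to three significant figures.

V = 4Q/(πD²) = 1.613 m/s; V²/2g = 0.1326 m
Re = 5.58×10^5, ε/D = 5.38×10^-4 → f = 0.01792 (Swamee-Jain)
Major: h_f = f(L/D)·V²/2g = 0.01792·230.9·0.1326 = 0.5488 m
Minor: ΣK = 2.72; h_m = ΣK·V²/2g = 0.3607 m
Total H_L = 0.5488 + 0.3607 = 0.9096 m

H_L ≈ 0.910 m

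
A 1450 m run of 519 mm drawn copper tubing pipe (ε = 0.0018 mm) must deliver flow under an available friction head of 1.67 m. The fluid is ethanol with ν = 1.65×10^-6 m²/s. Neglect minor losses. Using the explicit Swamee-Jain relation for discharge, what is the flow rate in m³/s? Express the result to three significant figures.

Swamee-Jain (Type II): Q = -0.965·√(gD⁵h_f/L)·ln[ε/(3.7D) + √(3.17ν²L/(gD³h_f))]
√(gD⁵h_f/L) = √(9.81·0.519⁵·1.67/1450) = 0.02063
ε/(3.7D) = 9.37×10^-7; √(3.17ν²L/(gD³h_f)) = 7.39×10^-5
Q = -0.965·0.02063·ln(7.486×10^-5) = 0.1891 m³/s
Check: V = 0.894 m/s, Re = 2.81×10^5, f = 0.01459, h_f = 1.66 m ≈ 1.67 m ✓

Q ≈ 0.189 m³/s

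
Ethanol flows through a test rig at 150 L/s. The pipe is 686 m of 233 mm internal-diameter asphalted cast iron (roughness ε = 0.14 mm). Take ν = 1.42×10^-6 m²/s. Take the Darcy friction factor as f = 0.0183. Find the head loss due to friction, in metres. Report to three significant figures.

V = 4Q/(πD²) = 4·0.150/(π·0.233²) = 3.518 m/s
h_f = f(L/D)V²/(2g) = 0.01830·(686/0.233)·3.518²/(2·9.81) = 33.99 m

h_f ≈ 34.0 m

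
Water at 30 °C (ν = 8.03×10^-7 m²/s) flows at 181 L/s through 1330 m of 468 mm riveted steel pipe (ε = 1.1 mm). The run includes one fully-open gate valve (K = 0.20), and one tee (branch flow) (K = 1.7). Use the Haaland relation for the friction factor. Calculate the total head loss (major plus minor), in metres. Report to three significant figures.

H_L ≈ 4.08 m

V = 4Q/(πD²) = 1.052 m/s; V²/2g = 0.05643 m
Re = 6.13×10^5, ε/D = 0.00235 → f = 0.02474 (Haaland)
Major: h_f = f(L/D)·V²/2g = 0.02474·2842·0.05643 = 3.968 m
Minor: ΣK = 1.90; h_m = ΣK·V²/2g = 0.1072 m
Total H_L = 3.968 + 0.1072 = 4.075 m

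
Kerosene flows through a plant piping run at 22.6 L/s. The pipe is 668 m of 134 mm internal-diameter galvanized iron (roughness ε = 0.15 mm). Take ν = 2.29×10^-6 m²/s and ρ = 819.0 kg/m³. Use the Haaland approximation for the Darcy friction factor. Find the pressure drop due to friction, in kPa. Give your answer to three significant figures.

Δp ≈ 118 kPa

V = 4Q/(πD²) = 4·0.0226/(π·0.134²) = 1.603 m/s
Re = VD/ν = 1.603·0.134/2.29×10^-6 = 9.38×10^4 → turbulent
ε/D = 0.15/134 = 0.00112
Haaland: f = 0.02250
h_f = f(L/D)V²/(2g) = 0.02250·(668/0.134)·1.603²/(2·9.81) = 14.68 m
Δp = ρg·h_f = 819.0·9.81·14.68 = 117.9 kPa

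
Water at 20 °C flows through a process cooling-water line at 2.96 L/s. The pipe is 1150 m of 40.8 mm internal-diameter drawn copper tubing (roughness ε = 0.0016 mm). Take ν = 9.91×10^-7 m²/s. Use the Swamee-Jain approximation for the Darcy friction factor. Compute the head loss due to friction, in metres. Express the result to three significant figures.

h_f ≈ 135 m

V = 4Q/(πD²) = 4·0.00296/(π·0.0408²) = 2.264 m/s
Re = VD/ν = 2.264·0.0408/9.91×10^-7 = 9.32×10^4 → turbulent
ε/D = 0.0016/40.8 = 3.92×10^-5
Swamee-Jain: f = 0.01836
h_f = f(L/D)V²/(2g) = 0.01836·(1150/0.0408)·2.264²/(2·9.81) = 135.2 m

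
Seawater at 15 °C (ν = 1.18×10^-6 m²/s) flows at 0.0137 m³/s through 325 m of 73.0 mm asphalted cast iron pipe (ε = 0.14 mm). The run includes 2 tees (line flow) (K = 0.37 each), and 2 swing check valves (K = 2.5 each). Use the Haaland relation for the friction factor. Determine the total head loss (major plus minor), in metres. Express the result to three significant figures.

V = 4Q/(πD²) = 3.273 m/s; V²/2g = 0.5461 m
Re = 2.03×10^5, ε/D = 0.00192 → f = 0.02401 (Haaland)
Major: h_f = f(L/D)·V²/2g = 0.02401·4452·0.5461 = 58.36 m
Minor: ΣK = 5.74; h_m = ΣK·V²/2g = 3.135 m
Total H_L = 58.36 + 3.135 = 61.50 m

H_L ≈ 61.5 m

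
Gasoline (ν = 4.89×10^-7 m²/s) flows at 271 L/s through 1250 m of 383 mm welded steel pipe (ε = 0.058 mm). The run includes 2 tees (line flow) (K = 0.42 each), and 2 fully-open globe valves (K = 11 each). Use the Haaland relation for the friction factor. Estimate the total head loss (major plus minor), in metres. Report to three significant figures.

H_L ≈ 19.0 m

V = 4Q/(πD²) = 2.352 m/s; V²/2g = 0.2820 m
Re = 1.84×10^6, ε/D = 1.51×10^-4 → f = 0.01360 (Haaland)
Major: h_f = f(L/D)·V²/2g = 0.01360·3264·0.2820 = 12.52 m
Minor: ΣK = 22.8; h_m = ΣK·V²/2g = 6.441 m
Total H_L = 12.52 + 6.441 = 18.96 m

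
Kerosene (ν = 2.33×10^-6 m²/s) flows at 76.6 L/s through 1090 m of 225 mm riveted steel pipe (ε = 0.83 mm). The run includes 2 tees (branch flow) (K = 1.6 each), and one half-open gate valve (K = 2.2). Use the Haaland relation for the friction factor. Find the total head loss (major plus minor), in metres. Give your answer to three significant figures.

H_L ≈ 27.0 m

V = 4Q/(πD²) = 1.927 m/s; V²/2g = 0.1892 m
Re = 1.86×10^5, ε/D = 0.00369 → f = 0.02837 (Haaland)
Major: h_f = f(L/D)·V²/2g = 0.02837·4844·0.1892 = 26.00 m
Minor: ΣK = 5.40; h_m = ΣK·V²/2g = 1.022 m
Total H_L = 26.00 + 1.022 = 27.02 m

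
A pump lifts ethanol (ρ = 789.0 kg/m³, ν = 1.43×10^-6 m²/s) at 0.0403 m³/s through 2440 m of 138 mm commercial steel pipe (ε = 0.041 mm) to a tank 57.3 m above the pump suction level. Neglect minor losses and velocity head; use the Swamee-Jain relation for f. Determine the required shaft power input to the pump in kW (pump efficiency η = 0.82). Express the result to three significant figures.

P_shaft ≈ 64.8 kW

V = 4Q/(πD²) = 2.694 m/s; Re = 2.60×10^5; ε/D = 2.97×10^-4; f = 0.01728
h_f = f(L/D)V²/2g = 113.0 m
Total head H = z + h_f = 57.3 + 113.0 = 170.3 m
P_hyd = ρgQH = 789.0·9.81·0.0403·170.3 = 53.13 kW
P_shaft = P_hyd/η = 53.13/0.82 = 64.80 kW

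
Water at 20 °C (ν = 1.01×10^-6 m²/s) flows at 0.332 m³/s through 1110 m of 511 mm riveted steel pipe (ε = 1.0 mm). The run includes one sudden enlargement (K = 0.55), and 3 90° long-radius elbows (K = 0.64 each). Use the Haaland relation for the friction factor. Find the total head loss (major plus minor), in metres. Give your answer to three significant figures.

V = 4Q/(πD²) = 1.619 m/s; V²/2g = 0.1336 m
Re = 8.19×10^5, ε/D = 0.00196 → f = 0.02353 (Haaland)
Major: h_f = f(L/D)·V²/2g = 0.02353·2172·0.1336 = 6.828 m
Minor: ΣK = 2.47; h_m = ΣK·V²/2g = 0.3299 m
Total H_L = 6.828 + 0.3299 = 7.158 m

H_L ≈ 7.16 m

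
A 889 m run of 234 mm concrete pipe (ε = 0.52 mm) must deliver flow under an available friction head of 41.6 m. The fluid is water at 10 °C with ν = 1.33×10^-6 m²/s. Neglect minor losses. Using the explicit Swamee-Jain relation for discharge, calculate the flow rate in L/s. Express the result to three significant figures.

Q ≈ 128 L/s

Swamee-Jain (Type II): Q = -0.965·√(gD⁵h_f/L)·ln[ε/(3.7D) + √(3.17ν²L/(gD³h_f))]
√(gD⁵h_f/L) = √(9.81·0.234⁵·41.6/889) = 0.01795
ε/(3.7D) = 6.01×10^-4; √(3.17ν²L/(gD³h_f)) = 3.09×10^-5
Q = -0.965·0.01795·ln(6.315×10^-4) = 0.1276 m³/s
Check: V = 2.97 m/s, Re = 5.22×10^5, f = 0.02453, h_f = 41.8 m ≈ 41.6 m ✓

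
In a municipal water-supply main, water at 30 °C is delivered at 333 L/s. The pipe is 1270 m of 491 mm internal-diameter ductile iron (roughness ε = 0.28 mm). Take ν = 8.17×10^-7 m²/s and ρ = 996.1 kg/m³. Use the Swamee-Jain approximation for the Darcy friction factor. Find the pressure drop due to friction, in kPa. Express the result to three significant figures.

V = 4Q/(πD²) = 4·0.333/(π·0.491²) = 1.759 m/s
Re = VD/ν = 1.759·0.491/8.17×10^-7 = 1.06×10^6 → turbulent
ε/D = 0.28/491 = 5.70×10^-4
Swamee-Jain: f = 0.01773
h_f = f(L/D)V²/(2g) = 0.01773·(1270/0.491)·1.759²/(2·9.81) = 7.230 m
Δp = ρg·h_f = 996.1·9.81·7.230 = 70.65 kPa

Δp ≈ 70.7 kPa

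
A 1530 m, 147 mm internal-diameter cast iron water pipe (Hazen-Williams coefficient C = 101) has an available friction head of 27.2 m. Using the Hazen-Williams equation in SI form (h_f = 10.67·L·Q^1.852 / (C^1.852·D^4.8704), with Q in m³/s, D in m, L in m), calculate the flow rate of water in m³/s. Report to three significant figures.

Rearranging: Q = [h_f·C^1.852·D^4.8704 / (10.67·L)]^(1/1.852)
Q = [27.2·101^1.852·0.147^4.8704 / (10.67·1530)]^0.540 = 0.02062 m³/s

Q ≈ 0.0206 m³/s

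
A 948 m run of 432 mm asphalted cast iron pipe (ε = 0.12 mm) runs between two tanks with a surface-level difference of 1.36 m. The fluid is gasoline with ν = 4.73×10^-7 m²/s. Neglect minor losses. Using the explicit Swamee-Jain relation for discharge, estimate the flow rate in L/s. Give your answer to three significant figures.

Swamee-Jain (Type II): Q = -0.965·√(gD⁵h_f/L)·ln[ε/(3.7D) + √(3.17ν²L/(gD³h_f))]
√(gD⁵h_f/L) = √(9.81·0.432⁵·1.36/948) = 0.01455
ε/(3.7D) = 7.51×10^-5; √(3.17ν²L/(gD³h_f)) = 2.50×10^-5
Q = -0.965·0.01455·ln(1.001×10^-4) = 0.1293 m³/s
Check: V = 0.882 m/s, Re = 8.06×10^5, f = 0.01572, h_f = 1.37 m ≈ 1.36 m ✓

Q ≈ 129 L/s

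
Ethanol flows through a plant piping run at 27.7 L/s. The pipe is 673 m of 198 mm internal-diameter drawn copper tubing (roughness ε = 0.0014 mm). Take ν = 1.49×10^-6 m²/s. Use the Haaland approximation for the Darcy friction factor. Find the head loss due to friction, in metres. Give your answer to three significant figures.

V = 4Q/(πD²) = 4·0.0277/(π·0.198²) = 0.8996 m/s
Re = VD/ν = 0.8996·0.198/1.49×10^-6 = 1.20×10^5 → turbulent
ε/D = 0.0014/198 = 7.07×10^-6
Haaland: f = 0.01721
h_f = f(L/D)V²/(2g) = 0.01721·(673/0.198)·0.8996²/(2·9.81) = 2.412 m

h_f ≈ 2.41 m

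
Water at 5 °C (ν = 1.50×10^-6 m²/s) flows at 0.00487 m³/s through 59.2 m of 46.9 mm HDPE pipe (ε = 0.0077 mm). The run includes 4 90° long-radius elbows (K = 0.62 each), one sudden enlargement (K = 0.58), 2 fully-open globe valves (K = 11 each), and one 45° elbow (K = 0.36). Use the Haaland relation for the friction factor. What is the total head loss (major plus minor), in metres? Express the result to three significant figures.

H_L ≈ 20.0 m

V = 4Q/(πD²) = 2.819 m/s; V²/2g = 0.4050 m
Re = 8.81×10^4, ε/D = 1.64×10^-4 → f = 0.01899 (Haaland)
Major: h_f = f(L/D)·V²/2g = 0.01899·1262·0.4050 = 9.709 m
Minor: ΣK = 25.4; h_m = ΣK·V²/2g = 10.30 m
Total H_L = 9.709 + 10.30 = 20.00 m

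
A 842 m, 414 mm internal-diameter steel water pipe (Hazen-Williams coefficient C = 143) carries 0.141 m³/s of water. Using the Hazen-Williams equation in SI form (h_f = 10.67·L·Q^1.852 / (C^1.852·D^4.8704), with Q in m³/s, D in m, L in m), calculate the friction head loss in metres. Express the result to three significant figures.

h_f ≈ 1.78 m

h_f = 10.67·842·0.141^1.852 / (143^1.852·0.414^4.8704) = 1.784 m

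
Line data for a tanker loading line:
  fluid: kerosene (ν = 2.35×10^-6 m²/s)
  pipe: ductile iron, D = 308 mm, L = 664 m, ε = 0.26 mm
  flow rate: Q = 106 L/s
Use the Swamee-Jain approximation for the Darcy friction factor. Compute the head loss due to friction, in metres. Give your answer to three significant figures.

h_f ≈ 4.59 m

V = 4Q/(πD²) = 4·0.106/(π·0.308²) = 1.423 m/s
Re = VD/ν = 1.423·0.308/2.35×10^-6 = 1.86×10^5 → turbulent
ε/D = 0.26/308 = 8.44×10^-4
Swamee-Jain: f = 0.02065
h_f = f(L/D)V²/(2g) = 0.02065·(664/0.308)·1.423²/(2·9.81) = 4.593 m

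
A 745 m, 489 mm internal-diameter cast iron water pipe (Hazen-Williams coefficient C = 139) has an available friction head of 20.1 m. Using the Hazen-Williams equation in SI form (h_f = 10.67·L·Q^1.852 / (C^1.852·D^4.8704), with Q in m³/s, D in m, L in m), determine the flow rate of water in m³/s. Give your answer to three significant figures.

Rearranging: Q = [h_f·C^1.852·D^4.8704 / (10.67·L)]^(1/1.852)
Q = [20.1·139^1.852·0.489^4.8704 / (10.67·745)]^0.540 = 0.8387 m³/s

Q ≈ 0.839 m³/s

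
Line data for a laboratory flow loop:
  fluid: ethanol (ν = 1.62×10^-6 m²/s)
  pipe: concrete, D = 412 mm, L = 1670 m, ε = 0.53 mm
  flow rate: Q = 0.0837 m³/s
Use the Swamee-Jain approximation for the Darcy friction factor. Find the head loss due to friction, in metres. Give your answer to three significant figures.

h_f ≈ 1.83 m

V = 4Q/(πD²) = 4·0.0837/(π·0.412²) = 0.6278 m/s
Re = VD/ν = 0.6278·0.412/1.62×10^-6 = 1.60×10^5 → turbulent
ε/D = 0.53/412 = 0.00129
Swamee-Jain: f = 0.02253
h_f = f(L/D)V²/(2g) = 0.02253·(1670/0.412)·0.6278²/(2·9.81) = 1.835 m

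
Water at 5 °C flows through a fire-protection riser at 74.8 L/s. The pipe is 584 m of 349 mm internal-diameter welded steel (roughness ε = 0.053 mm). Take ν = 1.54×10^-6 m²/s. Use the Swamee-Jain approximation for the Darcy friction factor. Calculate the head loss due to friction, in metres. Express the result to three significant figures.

h_f ≈ 0.891 m

V = 4Q/(πD²) = 4·0.0748/(π·0.349²) = 0.7819 m/s
Re = VD/ν = 0.7819·0.349/1.54×10^-6 = 1.77×10^5 → turbulent
ε/D = 0.053/349 = 1.52×10^-4
Swamee-Jain: f = 0.01708
h_f = f(L/D)V²/(2g) = 0.01708·(584/0.349)·0.7819²/(2·9.81) = 0.8909 m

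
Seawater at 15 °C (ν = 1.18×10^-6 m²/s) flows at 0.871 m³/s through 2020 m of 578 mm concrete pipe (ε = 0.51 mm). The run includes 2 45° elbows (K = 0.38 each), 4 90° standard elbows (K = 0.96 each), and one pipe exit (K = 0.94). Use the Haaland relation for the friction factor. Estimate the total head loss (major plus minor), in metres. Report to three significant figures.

V = 4Q/(πD²) = 3.319 m/s; V²/2g = 0.5616 m
Re = 1.63×10^6, ε/D = 8.82×10^-4 → f = 0.01927 (Haaland)
Major: h_f = f(L/D)·V²/2g = 0.01927·3495·0.5616 = 37.82 m
Minor: ΣK = 5.54; h_m = ΣK·V²/2g = 3.111 m
Total H_L = 37.82 + 3.111 = 40.93 m

H_L ≈ 40.9 m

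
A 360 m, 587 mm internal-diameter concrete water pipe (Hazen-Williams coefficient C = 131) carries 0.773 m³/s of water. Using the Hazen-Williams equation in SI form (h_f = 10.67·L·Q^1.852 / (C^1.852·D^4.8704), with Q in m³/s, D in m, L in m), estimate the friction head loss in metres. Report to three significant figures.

h_f = 10.67·360·0.773^1.852 / (131^1.852·0.587^4.8704) = 3.828 m

h_f ≈ 3.83 m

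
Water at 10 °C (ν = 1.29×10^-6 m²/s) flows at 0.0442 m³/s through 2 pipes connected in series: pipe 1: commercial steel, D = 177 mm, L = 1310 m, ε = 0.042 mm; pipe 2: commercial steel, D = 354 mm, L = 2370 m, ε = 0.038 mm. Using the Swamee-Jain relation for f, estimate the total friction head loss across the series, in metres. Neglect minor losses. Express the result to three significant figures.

Pipe 1: V = 1.796 m/s, Re = 2.46×10^5, ε/D = 2.37×10^-4, f = 0.01696, h_1 = f(L/D)V²/2g = 20.64 m
Pipe 2: V = 0.4491 m/s, Re = 1.23×10^5, ε/D = 1.07×10^-4, f = 0.01781, h_2 = f(L/D)V²/2g = 1.226 m
Series → Q common, losses add: H = Σh = 21.87 m

H ≈ 21.9 m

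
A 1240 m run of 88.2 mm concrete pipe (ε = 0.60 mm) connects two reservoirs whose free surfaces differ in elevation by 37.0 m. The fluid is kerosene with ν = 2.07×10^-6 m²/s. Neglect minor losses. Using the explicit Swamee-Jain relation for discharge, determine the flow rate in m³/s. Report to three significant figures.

Swamee-Jain (Type II): Q = -0.965·√(gD⁵h_f/L)·ln[ε/(3.7D) + √(3.17ν²L/(gD³h_f))]
√(gD⁵h_f/L) = √(9.81·0.0882⁵·37.0/1240) = 0.001250
ε/(3.7D) = 0.00184; √(3.17ν²L/(gD³h_f)) = 2.60×10^-4
Q = -0.965·0.001250·ln(0.002099) = 0.007438 m³/s
Check: V = 1.22 m/s, Re = 5.19×10^4, f = 0.03522, h_f = 37.4 m ≈ 37.0 m ✓

Q ≈ 0.00744 m³/s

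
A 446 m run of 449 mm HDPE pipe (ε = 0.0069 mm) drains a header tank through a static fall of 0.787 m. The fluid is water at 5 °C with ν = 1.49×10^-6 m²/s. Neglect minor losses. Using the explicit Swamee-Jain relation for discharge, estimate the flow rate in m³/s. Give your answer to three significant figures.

Swamee-Jain (Type II): Q = -0.965·√(gD⁵h_f/L)·ln[ε/(3.7D) + √(3.17ν²L/(gD³h_f))]
√(gD⁵h_f/L) = √(9.81·0.449⁵·0.787/446) = 0.01777
ε/(3.7D) = 4.15×10^-6; √(3.17ν²L/(gD³h_f)) = 6.70×10^-5
Q = -0.965·0.01777·ln(7.117×10^-5) = 0.1638 m³/s
Check: V = 1.03 m/s, Re = 3.12×10^5, f = 0.01446, h_f = 0.783 m ≈ 0.787 m ✓

Q ≈ 0.164 m³/s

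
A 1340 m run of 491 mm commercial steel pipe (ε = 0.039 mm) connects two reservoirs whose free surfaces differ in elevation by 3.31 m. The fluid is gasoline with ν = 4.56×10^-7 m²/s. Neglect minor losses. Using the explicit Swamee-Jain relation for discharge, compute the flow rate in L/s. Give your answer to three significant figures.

Q ≈ 259 L/s

Swamee-Jain (Type II): Q = -0.965·√(gD⁵h_f/L)·ln[ε/(3.7D) + √(3.17ν²L/(gD³h_f))]
√(gD⁵h_f/L) = √(9.81·0.491⁵·3.31/1340) = 0.02630
ε/(3.7D) = 2.15×10^-5; √(3.17ν²L/(gD³h_f)) = 1.52×10^-5
Q = -0.965·0.02630·ln(3.663×10^-5) = 0.2592 m³/s
Check: V = 1.37 m/s, Re = 1.47×10^6, f = 0.01277, h_f = 3.33 m ≈ 3.31 m ✓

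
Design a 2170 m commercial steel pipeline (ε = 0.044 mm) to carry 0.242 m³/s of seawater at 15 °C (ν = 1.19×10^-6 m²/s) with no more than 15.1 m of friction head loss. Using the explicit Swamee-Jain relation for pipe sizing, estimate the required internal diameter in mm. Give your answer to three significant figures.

Swamee-Jain (Type III): D = 0.66·[ε^1.25·(LQ²/(gh_f))^4.75 + ν·Q^9.4·(L/(gh_f))^5.2]^0.04
LQ²/(gh_f) = 0.8579; L/(gh_f) = 14.65
Term 1 = ε^1.25·(…)^4.75 = 1.73×10^-6; Term 2 = ν·Q^9.4·(…)^5.2 = 2.22×10^-6
D = 0.66·(1.73×10^-6 + 2.22×10^-6)^0.04 = 0.4012 m = 401 mm
Check: V = 1.91 m/s, Re = 6.45×10^5, f = 0.01419, h_f = 14.3 m ≈ 15.1 m ✓

D ≈ 401 mm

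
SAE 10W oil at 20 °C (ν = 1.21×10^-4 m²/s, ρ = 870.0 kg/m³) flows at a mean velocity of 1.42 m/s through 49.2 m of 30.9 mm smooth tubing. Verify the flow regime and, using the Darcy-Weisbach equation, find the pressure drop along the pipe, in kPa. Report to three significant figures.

Re = VD/ν = 1.42·0.03090/1.21×10^-4 = 363 → laminar (Re < 2300)
f = 64/Re = 0.1765
h_f = f(L/D)V²/(2g) = 0.1765·(49.2/0.03090)·1.42²/(2·9.81) = 28.88 m
Δp = ρg·h_f = 870.0·9.81·28.88 = 246.5 kPa

Δp ≈ 246 kPa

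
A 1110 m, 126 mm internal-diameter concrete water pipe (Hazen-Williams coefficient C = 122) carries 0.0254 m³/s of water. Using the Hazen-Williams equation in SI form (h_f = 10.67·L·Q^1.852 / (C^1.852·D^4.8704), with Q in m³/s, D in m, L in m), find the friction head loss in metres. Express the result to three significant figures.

h_f = 10.67·1110·0.0254^1.852 / (122^1.852·0.126^4.8704) = 43.34 m

h_f ≈ 43.3 m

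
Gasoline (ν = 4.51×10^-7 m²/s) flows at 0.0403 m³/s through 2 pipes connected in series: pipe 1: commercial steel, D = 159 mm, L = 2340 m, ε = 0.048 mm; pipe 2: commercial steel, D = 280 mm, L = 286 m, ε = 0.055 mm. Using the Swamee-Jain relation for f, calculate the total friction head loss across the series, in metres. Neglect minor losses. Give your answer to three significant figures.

H ≈ 49.9 m

Pipe 1: V = 2.030 m/s, Re = 7.16×10^5, ε/D = 3.02×10^-4, f = 0.01603, h_1 = f(L/D)V²/2g = 49.54 m
Pipe 2: V = 0.6545 m/s, Re = 4.06×10^5, ε/D = 1.96×10^-4, f = 0.01577, h_2 = f(L/D)V²/2g = 0.3518 m
Series → Q common, losses add: H = Σh = 49.89 m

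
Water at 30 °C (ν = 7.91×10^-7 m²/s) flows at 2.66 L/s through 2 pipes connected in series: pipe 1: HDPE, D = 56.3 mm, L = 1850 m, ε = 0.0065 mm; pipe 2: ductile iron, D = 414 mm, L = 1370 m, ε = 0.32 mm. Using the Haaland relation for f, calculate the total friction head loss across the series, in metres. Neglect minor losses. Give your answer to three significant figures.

Pipe 1: V = 1.069 m/s, Re = 7.61×10^4, ε/D = 1.15×10^-4, f = 0.01932, h_1 = f(L/D)V²/2g = 36.94 m
Pipe 2: V = 0.01976 m/s, Re = 1.03×10^4, ε/D = 7.73×10^-4, f = 0.03160, h_2 = f(L/D)V²/2g = 0.002081 m
Series → Q common, losses add: H = Σh = 36.94 m

H ≈ 36.9 m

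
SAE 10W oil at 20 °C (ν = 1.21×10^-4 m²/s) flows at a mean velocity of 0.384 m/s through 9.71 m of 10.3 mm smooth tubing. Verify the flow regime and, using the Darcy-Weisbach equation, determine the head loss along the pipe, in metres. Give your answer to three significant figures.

Re = VD/ν = 0.384·0.01030/1.21×10^-4 = 32.7 → laminar (Re < 2300)
f = 64/Re = 1.958
h_f = f(L/D)V²/(2g) = 1.958·(9.71/0.01030)·0.384²/(2·9.81) = 13.87 m

h_f ≈ 13.9 m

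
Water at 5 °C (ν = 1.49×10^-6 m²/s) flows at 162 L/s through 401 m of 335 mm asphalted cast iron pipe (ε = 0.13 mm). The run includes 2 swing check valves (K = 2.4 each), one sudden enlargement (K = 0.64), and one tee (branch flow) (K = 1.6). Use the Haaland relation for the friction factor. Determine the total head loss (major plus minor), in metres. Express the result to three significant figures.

V = 4Q/(πD²) = 1.838 m/s; V²/2g = 0.1722 m
Re = 4.13×10^5, ε/D = 3.88×10^-4 → f = 0.01701 (Haaland)
Major: h_f = f(L/D)·V²/2g = 0.01701·1197·0.1722 = 3.505 m
Minor: ΣK = 7.04; h_m = ΣK·V²/2g = 1.212 m
Total H_L = 3.505 + 1.212 = 4.718 m

H_L ≈ 4.72 m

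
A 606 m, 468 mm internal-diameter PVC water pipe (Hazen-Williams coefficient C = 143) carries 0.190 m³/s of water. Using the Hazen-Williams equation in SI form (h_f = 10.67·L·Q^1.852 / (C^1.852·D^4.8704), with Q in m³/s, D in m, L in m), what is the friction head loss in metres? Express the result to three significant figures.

h_f ≈ 1.23 m

h_f = 10.67·606·0.190^1.852 / (143^1.852·0.468^4.8704) = 1.228 m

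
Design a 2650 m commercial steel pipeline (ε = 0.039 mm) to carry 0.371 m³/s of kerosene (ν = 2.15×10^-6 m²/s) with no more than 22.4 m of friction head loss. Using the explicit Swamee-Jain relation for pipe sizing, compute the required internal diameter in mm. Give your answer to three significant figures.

Swamee-Jain (Type III): D = 0.66·[ε^1.25·(LQ²/(gh_f))^4.75 + ν·Q^9.4·(L/(gh_f))^5.2]^0.04
LQ²/(gh_f) = 1.660; L/(gh_f) = 12.06
Term 1 = ε^1.25·(…)^4.75 = 3.42×10^-5; Term 2 = ν·Q^9.4·(…)^5.2 = 8.08×10^-5
D = 0.66·(3.42×10^-5 + 8.08×10^-5)^0.04 = 0.4592 m = 459 mm
Check: V = 2.24 m/s, Re = 4.78×10^5, f = 0.01436, h_f = 21.2 m ≈ 22.4 m ✓

D ≈ 459 mm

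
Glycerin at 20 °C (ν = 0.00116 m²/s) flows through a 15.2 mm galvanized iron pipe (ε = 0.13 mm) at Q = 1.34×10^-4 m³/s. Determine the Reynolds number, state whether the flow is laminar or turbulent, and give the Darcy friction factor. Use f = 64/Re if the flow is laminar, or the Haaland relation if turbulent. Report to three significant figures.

V = 4Q/(πD²) = 0.7385 m/s
Re = VD/ν = 0.7385·0.0152/0.00116 = 9.68
Re < 2300 → laminar → f = 64/Re = 6.614

Re ≈ 9.68; laminar; f = 64/Re ≈ 6.61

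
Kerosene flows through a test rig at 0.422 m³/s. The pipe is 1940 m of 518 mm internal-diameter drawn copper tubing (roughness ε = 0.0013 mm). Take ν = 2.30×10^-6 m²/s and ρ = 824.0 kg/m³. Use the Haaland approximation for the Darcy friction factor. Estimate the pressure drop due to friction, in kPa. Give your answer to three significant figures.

Δp ≈ 82.5 kPa

V = 4Q/(πD²) = 4·0.422/(π·0.518²) = 2.002 m/s
Re = VD/ν = 2.002·0.518/2.30×10^-6 = 4.51×10^5 → turbulent
ε/D = 0.0013/518 = 2.51×10^-6
Haaland: f = 0.01333
h_f = f(L/D)V²/(2g) = 0.01333·(1940/0.518)·2.002²/(2·9.81) = 10.21 m
Δp = ρg·h_f = 824.0·9.81·10.21 = 82.49 kPa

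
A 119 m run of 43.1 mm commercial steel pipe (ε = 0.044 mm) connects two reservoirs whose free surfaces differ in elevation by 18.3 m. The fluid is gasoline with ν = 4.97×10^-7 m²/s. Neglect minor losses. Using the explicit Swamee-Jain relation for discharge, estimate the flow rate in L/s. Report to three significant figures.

Swamee-Jain (Type II): Q = -0.965·√(gD⁵h_f/L)·ln[ε/(3.7D) + √(3.17ν²L/(gD³h_f))]
√(gD⁵h_f/L) = √(9.81·0.0431⁵·18.3/119) = 4.737×10^-4
ε/(3.7D) = 2.76×10^-4; √(3.17ν²L/(gD³h_f)) = 8.05×10^-5
Q = -0.965·4.737×10^-4·ln(3.564×10^-4) = 0.003629 m³/s
Check: V = 2.49 m/s, Re = 2.16×10^5, f = 0.02118, h_f = 18.4 m ≈ 18.3 m ✓

Q ≈ 3.63 L/s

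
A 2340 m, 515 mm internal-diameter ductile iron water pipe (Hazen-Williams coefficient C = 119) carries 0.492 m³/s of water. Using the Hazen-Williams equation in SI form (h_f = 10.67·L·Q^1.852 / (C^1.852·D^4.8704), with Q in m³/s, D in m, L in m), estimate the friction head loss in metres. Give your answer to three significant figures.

h_f = 10.67·2340·0.492^1.852 / (119^1.852·0.515^4.8704) = 24.36 m

h_f ≈ 24.4 m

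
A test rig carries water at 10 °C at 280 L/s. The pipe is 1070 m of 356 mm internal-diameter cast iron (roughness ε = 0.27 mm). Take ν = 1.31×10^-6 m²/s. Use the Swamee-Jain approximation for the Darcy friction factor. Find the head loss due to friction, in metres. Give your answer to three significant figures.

V = 4Q/(πD²) = 4·0.280/(π·0.356²) = 2.813 m/s
Re = VD/ν = 2.813·0.356/1.31×10^-6 = 7.64×10^5 → turbulent
ε/D = 0.27/356 = 7.58×10^-4
Swamee-Jain: f = 0.01897
h_f = f(L/D)V²/(2g) = 0.01897·(1070/0.356)·2.813²/(2·9.81) = 22.99 m

h_f ≈ 23.0 m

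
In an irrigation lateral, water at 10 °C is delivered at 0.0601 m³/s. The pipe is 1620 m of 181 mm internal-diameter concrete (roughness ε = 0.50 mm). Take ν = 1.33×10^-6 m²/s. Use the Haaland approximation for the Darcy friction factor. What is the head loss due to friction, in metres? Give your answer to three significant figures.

h_f ≈ 64.8 m

V = 4Q/(πD²) = 4·0.0601/(π·0.181²) = 2.336 m/s
Re = VD/ν = 2.336·0.181/1.33×10^-6 = 3.18×10^5 → turbulent
ε/D = 0.50/181 = 0.00276
Haaland: f = 0.02602
h_f = f(L/D)V²/(2g) = 0.02602·(1620/0.181)·2.336²/(2·9.81) = 64.77 m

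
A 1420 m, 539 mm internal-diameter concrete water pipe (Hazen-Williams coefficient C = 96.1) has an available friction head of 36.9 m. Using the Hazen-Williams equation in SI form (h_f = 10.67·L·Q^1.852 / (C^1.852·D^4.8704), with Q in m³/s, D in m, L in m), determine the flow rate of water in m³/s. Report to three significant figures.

Rearranging: Q = [h_f·C^1.852·D^4.8704 / (10.67·L)]^(1/1.852)
Q = [36.9·96.1^1.852·0.539^4.8704 / (10.67·1420)]^0.540 = 0.7340 m³/s

Q ≈ 0.734 m³/s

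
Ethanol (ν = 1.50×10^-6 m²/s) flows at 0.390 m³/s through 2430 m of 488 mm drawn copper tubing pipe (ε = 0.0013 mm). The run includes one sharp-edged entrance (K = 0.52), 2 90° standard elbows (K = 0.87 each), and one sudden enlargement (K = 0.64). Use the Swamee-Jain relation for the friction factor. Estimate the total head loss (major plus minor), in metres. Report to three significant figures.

H_L ≈ 14.4 m

V = 4Q/(πD²) = 2.085 m/s; V²/2g = 0.2216 m
Re = 6.78×10^5, ε/D = 2.66×10^-6 → f = 0.01246 (Swamee-Jain)
Major: h_f = f(L/D)·V²/2g = 0.01246·4980·0.2216 = 13.75 m
Minor: ΣK = 2.90; h_m = ΣK·V²/2g = 0.6426 m
Total H_L = 13.75 + 0.6426 = 14.39 m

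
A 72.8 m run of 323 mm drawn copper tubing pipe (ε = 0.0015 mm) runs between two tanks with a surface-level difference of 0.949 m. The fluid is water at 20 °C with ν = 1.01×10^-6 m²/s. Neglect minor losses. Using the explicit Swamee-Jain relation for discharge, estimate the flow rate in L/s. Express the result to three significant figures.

Q ≈ 214 L/s

Swamee-Jain (Type II): Q = -0.965·√(gD⁵h_f/L)·ln[ε/(3.7D) + √(3.17ν²L/(gD³h_f))]
√(gD⁵h_f/L) = √(9.81·0.323⁵·0.949/72.8) = 0.02120
ε/(3.7D) = 1.26×10^-6; √(3.17ν²L/(gD³h_f)) = 2.74×10^-5
Q = -0.965·0.02120·ln(2.865×10^-5) = 0.2140 m³/s
Check: V = 2.61 m/s, Re = 8.35×10^5, f = 0.01207, h_f = 0.946 m ≈ 0.949 m ✓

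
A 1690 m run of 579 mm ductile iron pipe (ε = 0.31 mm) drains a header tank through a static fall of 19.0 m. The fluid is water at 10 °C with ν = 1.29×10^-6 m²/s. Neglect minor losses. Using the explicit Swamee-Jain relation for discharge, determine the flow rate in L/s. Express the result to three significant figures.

Q ≈ 714 L/s

Swamee-Jain (Type II): Q = -0.965·√(gD⁵h_f/L)·ln[ε/(3.7D) + √(3.17ν²L/(gD³h_f))]
√(gD⁵h_f/L) = √(9.81·0.579⁵·19.0/1690) = 0.08472
ε/(3.7D) = 1.45×10^-4; √(3.17ν²L/(gD³h_f)) = 1.57×10^-5
Q = -0.965·0.08472·ln(1.604×10^-4) = 0.7143 m³/s
Check: V = 2.71 m/s, Re = 1.22×10^6, f = 0.01745, h_f = 19.1 m ≈ 19.0 m ✓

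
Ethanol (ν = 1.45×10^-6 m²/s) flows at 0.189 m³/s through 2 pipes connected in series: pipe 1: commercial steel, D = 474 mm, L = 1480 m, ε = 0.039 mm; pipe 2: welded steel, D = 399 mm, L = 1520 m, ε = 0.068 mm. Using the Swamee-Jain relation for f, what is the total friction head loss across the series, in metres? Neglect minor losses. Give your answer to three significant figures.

Pipe 1: V = 1.071 m/s, Re = 3.50×10^5, ε/D = 8.23×10^-5, f = 0.01493, h_1 = f(L/D)V²/2g = 2.726 m
Pipe 2: V = 1.512 m/s, Re = 4.16×10^5, ε/D = 1.70×10^-4, f = 0.01550, h_2 = f(L/D)V²/2g = 6.877 m
Series → Q common, losses add: H = Σh = 9.603 m

H ≈ 9.60 m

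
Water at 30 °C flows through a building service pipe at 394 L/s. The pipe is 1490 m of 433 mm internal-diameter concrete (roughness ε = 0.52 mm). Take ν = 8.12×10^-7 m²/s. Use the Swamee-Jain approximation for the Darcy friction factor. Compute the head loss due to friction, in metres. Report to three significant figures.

V = 4Q/(πD²) = 4·0.394/(π·0.433²) = 2.676 m/s
Re = VD/ν = 2.676·0.433/8.12×10^-7 = 1.43×10^6 → turbulent
ε/D = 0.52/433 = 0.00120
Swamee-Jain: f = 0.02080
h_f = f(L/D)V²/(2g) = 0.02080·(1490/0.433)·2.676²/(2·9.81) = 26.11 m

h_f ≈ 26.1 m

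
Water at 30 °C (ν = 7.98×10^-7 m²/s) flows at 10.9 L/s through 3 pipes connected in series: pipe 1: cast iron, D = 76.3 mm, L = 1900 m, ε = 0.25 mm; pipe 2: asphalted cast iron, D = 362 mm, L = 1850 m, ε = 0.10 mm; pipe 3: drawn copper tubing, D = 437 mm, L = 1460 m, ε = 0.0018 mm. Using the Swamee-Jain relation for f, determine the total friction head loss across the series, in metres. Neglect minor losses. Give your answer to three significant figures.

Pipe 1: V = 2.384 m/s, Re = 2.28×10^5, ε/D = 0.00328, f = 0.02755, h_1 = f(L/D)V²/2g = 198.7 m
Pipe 2: V = 0.1059 m/s, Re = 4.80×10^4, ε/D = 2.76×10^-4, f = 0.02200, h_2 = f(L/D)V²/2g = 0.06428 m
Pipe 3: V = 0.07267 m/s, Re = 3.98×10^4, ε/D = 4.12×10^-6, f = 0.02189, h_3 = f(L/D)V²/2g = 0.01968 m
Series → Q common, losses add: H = Σh = 198.8 m

H ≈ 199 m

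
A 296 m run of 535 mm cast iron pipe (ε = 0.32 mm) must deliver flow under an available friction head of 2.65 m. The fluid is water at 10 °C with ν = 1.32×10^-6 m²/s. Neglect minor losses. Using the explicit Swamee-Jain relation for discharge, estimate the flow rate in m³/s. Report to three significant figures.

Q ≈ 0.516 m³/s

Swamee-Jain (Type II): Q = -0.965·√(gD⁵h_f/L)·ln[ε/(3.7D) + √(3.17ν²L/(gD³h_f))]
√(gD⁵h_f/L) = √(9.81·0.535⁵·2.65/296) = 0.06204
ε/(3.7D) = 1.62×10^-4; √(3.17ν²L/(gD³h_f)) = 2.03×10^-5
Q = -0.965·0.06204·ln(1.819×10^-4) = 0.5156 m³/s
Check: V = 2.29 m/s, Re = 9.30×10^5, f = 0.01797, h_f = 2.67 m ≈ 2.65 m ✓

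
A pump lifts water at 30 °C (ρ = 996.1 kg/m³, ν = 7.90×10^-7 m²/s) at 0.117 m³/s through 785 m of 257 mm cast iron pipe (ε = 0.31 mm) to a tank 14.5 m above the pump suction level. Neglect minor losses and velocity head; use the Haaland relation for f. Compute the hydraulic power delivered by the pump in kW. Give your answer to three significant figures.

P_hyd ≈ 35.5 kW

V = 4Q/(πD²) = 2.255 m/s; Re = 7.34×10^5; ε/D = 0.00121; f = 0.02092
h_f = f(L/D)V²/2g = 16.57 m
Total head H = z + h_f = 14.5 + 16.57 = 31.07 m
P_hyd = ρgQH = 996.1·9.81·0.117·31.07 = 35.52 kW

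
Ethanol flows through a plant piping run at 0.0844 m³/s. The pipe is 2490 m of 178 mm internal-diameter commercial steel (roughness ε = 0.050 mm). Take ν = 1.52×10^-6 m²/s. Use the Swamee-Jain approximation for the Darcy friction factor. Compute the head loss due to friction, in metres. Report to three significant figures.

V = 4Q/(πD²) = 4·0.0844/(π·0.178²) = 3.392 m/s
Re = VD/ν = 3.392·0.178/1.52×10^-6 = 3.97×10^5 → turbulent
ε/D = 0.050/178 = 2.81×10^-4
Swamee-Jain: f = 0.01651
h_f = f(L/D)V²/(2g) = 0.01651·(2490/0.178)·3.392²/(2·9.81) = 135.4 m

h_f ≈ 135 m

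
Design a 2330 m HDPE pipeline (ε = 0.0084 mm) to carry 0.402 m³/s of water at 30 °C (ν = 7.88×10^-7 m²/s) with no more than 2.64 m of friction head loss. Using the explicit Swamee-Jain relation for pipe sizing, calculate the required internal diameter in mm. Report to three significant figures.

D ≈ 683 mm

Swamee-Jain (Type III): D = 0.66·[ε^1.25·(LQ²/(gh_f))^4.75 + ν·Q^9.4·(L/(gh_f))^5.2]^0.04
LQ²/(gh_f) = 14.54; L/(gh_f) = 89.97
Term 1 = ε^1.25·(…)^4.75 = 0.150; Term 2 = ν·Q^9.4·(…)^5.2 = 2.18
D = 0.66·(0.150 + 2.18)^0.04 = 0.6827 m = 683 mm
Check: V = 1.10 m/s, Re = 9.51×10^5, f = 0.01200, h_f = 2.52 m ≈ 2.64 m ✓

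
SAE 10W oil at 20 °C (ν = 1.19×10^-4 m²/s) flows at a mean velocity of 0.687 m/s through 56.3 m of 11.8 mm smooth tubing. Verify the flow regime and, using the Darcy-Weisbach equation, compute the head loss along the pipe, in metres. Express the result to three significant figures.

h_f ≈ 108 m

Re = VD/ν = 0.687·0.01180/1.19×10^-4 = 68.1 → laminar (Re < 2300)
f = 64/Re = 0.9395
h_f = f(L/D)V²/(2g) = 0.9395·(56.3/0.01180)·0.687²/(2·9.81) = 107.8 m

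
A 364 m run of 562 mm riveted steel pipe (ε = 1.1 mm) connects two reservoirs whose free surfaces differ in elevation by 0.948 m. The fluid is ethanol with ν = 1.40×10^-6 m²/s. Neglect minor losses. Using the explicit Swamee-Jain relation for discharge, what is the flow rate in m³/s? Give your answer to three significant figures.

Swamee-Jain (Type II): Q = -0.965·√(gD⁵h_f/L)·ln[ε/(3.7D) + √(3.17ν²L/(gD³h_f))]
√(gD⁵h_f/L) = √(9.81·0.562⁵·0.948/364) = 0.03785
ε/(3.7D) = 5.29×10^-4; √(3.17ν²L/(gD³h_f)) = 3.70×10^-5
Q = -0.965·0.03785·ln(5.660×10^-4) = 0.2731 m³/s
Check: V = 1.10 m/s, Re = 4.42×10^5, f = 0.02383, h_f = 0.953 m ≈ 0.948 m ✓

Q ≈ 0.273 m³/s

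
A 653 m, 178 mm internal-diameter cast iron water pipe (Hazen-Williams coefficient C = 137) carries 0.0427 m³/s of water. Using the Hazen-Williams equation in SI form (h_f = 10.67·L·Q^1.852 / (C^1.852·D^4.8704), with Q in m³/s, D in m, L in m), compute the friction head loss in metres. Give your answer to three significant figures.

h_f ≈ 10.0 m

h_f = 10.67·653·0.0427^1.852 / (137^1.852·0.178^4.8704) = 10.00 m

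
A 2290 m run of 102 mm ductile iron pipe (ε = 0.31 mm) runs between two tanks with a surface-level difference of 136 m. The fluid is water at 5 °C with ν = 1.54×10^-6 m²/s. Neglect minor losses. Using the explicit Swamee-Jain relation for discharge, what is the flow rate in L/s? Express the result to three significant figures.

Q ≈ 17.1 L/s

Swamee-Jain (Type II): Q = -0.965·√(gD⁵h_f/L)·ln[ε/(3.7D) + √(3.17ν²L/(gD³h_f))]
√(gD⁵h_f/L) = √(9.81·0.102⁵·136/2290) = 0.002536
ε/(3.7D) = 8.21×10^-4; √(3.17ν²L/(gD³h_f)) = 1.10×10^-4
Q = -0.965·0.002536·ln(9.317×10^-4) = 0.01708 m³/s
Check: V = 2.09 m/s, Re = 1.38×10^5, f = 0.02743, h_f = 137 m ≈ 136 m ✓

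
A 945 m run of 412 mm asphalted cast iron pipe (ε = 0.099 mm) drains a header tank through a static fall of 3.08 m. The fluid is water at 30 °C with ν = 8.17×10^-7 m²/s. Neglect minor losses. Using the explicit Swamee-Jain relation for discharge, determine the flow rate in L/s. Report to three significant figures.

Q ≈ 174 L/s

Swamee-Jain (Type II): Q = -0.965·√(gD⁵h_f/L)·ln[ε/(3.7D) + √(3.17ν²L/(gD³h_f))]
√(gD⁵h_f/L) = √(9.81·0.412⁵·3.08/945) = 0.01948
ε/(3.7D) = 6.49×10^-5; √(3.17ν²L/(gD³h_f)) = 3.08×10^-5
Q = -0.965·0.01948·ln(9.571×10^-5) = 0.1740 m³/s
Check: V = 1.31 m/s, Re = 6.58×10^5, f = 0.01557, h_f = 3.10 m ≈ 3.08 m ✓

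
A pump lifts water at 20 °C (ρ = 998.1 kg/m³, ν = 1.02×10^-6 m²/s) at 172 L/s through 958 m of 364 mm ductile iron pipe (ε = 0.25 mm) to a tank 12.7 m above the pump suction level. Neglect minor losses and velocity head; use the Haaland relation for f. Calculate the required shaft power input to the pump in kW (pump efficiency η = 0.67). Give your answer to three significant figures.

P_shaft ≈ 49.0 kW

V = 4Q/(πD²) = 1.653 m/s; Re = 5.90×10^5; ε/D = 6.87×10^-4; f = 0.01857
h_f = f(L/D)V²/2g = 6.806 m
Total head H = z + h_f = 12.7 + 6.806 = 19.51 m
P_hyd = ρgQH = 998.1·9.81·0.172·19.51 = 32.85 kW
P_shaft = P_hyd/η = 32.85/0.67 = 49.03 kW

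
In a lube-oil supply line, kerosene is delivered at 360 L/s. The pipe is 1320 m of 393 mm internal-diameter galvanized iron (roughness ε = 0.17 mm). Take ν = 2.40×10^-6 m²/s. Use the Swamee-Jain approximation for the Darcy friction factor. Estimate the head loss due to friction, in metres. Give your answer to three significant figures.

V = 4Q/(πD²) = 4·0.360/(π·0.393²) = 2.968 m/s
Re = VD/ν = 2.968·0.393/2.40×10^-6 = 4.86×10^5 → turbulent
ε/D = 0.17/393 = 4.33×10^-4
Swamee-Jain: f = 0.01737
h_f = f(L/D)V²/(2g) = 0.01737·(1320/0.393)·2.968²/(2·9.81) = 26.19 m

h_f ≈ 26.2 m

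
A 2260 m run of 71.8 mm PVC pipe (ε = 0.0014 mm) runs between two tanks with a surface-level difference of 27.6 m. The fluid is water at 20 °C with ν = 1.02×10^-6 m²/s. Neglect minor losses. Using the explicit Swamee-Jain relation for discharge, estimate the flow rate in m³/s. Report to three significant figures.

Q ≈ 0.00378 m³/s

Swamee-Jain (Type II): Q = -0.965·√(gD⁵h_f/L)·ln[ε/(3.7D) + √(3.17ν²L/(gD³h_f))]
√(gD⁵h_f/L) = √(9.81·0.0718⁵·27.6/2260) = 4.781×10^-4
ε/(3.7D) = 5.27×10^-6; √(3.17ν²L/(gD³h_f)) = 2.73×10^-4
Q = -0.965·4.781×10^-4·ln(2.780×10^-4) = 0.003778 m³/s
Check: V = 0.933 m/s, Re = 6.57×10^4, f = 0.01964, h_f = 27.4 m ≈ 27.6 m ✓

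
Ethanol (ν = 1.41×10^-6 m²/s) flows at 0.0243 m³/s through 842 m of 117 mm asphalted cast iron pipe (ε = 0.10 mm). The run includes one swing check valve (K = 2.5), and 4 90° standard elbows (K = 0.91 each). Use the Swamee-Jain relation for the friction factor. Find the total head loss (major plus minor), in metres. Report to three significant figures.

V = 4Q/(πD²) = 2.260 m/s; V²/2g = 0.2604 m
Re = 1.88×10^5, ε/D = 8.55×10^-4 → f = 0.02069 (Swamee-Jain)
Major: h_f = f(L/D)·V²/2g = 0.02069·7197·0.2604 = 38.77 m
Minor: ΣK = 6.14; h_m = ΣK·V²/2g = 1.599 m
Total H_L = 38.77 + 1.599 = 40.37 m

H_L ≈ 40.4 m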